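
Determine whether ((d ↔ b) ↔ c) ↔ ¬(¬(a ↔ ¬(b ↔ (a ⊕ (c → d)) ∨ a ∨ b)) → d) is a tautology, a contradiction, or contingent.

contingent

a  b  c  d  |  φ
F  F  F  F  |  F
F  F  F  T  |  F
F  F  T  F  |  F
F  F  T  T  |  T
F  T  F  F  |  F
F  T  F  T  |  T
F  T  T  F  |  T
F  T  T  T  |  F
T  F  F  F  |  T
T  F  F  T  |  F
T  F  T  F  |  F
T  F  T  T  |  T
T  T  F  F  |  T
T  T  F  T  |  T
T  T  T  F  |  F
T  T  T  T  |  F
7 of 16 rows are T, so the formula is contingent.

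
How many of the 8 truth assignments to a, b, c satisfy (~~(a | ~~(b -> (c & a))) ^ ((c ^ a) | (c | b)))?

3

a  b  c     (c & a)  (b -> (c & a))  ~(b -> (c & a))  ~~(b -> (c & a))  (a | ~~(b -> (c & a)))  ~(a | ~~(b -> (c & a)))  ~~(a | ~~(b -> (c & a)))  (c ^ a)  (c | b)  ((c ^ a) | (c | b))  φ
F  F  F        F           T                F                T                    T                        F                        T                 F        F              F           T
F  F  T        F           T                F                T                    T                        F                        T                 T        T              T           F
F  T  F        F           F                T                F                    F                        T                        F                 F        T              T           T
F  T  T        F           F                T                F                    F                        T                        F                 T        T              T           T
T  F  F        F           T                F                T                    T                        F                        T                 T        F              T           F
T  F  T        T           T                F                T                    T                        F                        T                 F        T              T           F
T  T  F        F           F                T                F                    T                        F                        T                 T        T              T           F
T  T  T        T           T                F                T                    T                        F                        T                 F        T              T           F
The formula is true on 3 of the 8 rows.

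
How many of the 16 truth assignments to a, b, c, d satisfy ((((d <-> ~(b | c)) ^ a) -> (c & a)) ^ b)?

  a   |   b   |   c   |   d   ||   φ  
 True |  True |  True |  True || False
 True |  True |  True | False || False
 True |  True | False |  True ||  True
 True |  True | False | False || False
 True | False |  True |  True ||  True
 True | False |  True | False ||  True
 True | False | False |  True ||  True
 True | False | False | False || False
False |  True |  True |  True || False
False |  True |  True | False ||  True
False |  True | False |  True || False
False |  True | False | False ||  True
False | False |  True |  True ||  True
False | False |  True | False || False
False | False | False |  True || False
False | False | False | False ||  True
The formula is true on 8 of the 16 rows.

8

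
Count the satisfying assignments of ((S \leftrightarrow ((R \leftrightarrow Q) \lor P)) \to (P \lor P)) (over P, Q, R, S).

  P   |   Q   |   R   |   S   || (R \leftrightarrow Q) | (P \lor P) |   φ  
 True |  True |  True |  True ||          True         |    True    |  True
 True |  True |  True | False ||          True         |    True    |  True
 True |  True | False |  True ||         False         |    True    |  True
 True |  True | False | False ||         False         |    True    |  True
 True | False |  True |  True ||         False         |    True    |  True
 True | False |  True | False ||         False         |    True    |  True
 True | False | False |  True ||          True         |    True    |  True
 True | False | False | False ||          True         |    True    |  True
False |  True |  True |  True ||          True         |   False    | False
False |  True |  True | False ||          True         |   False    |  True
False |  True | False |  True ||         False         |   False    |  True
False |  True | False | False ||         False         |   False    | False
False | False |  True |  True ||         False         |   False    |  True
False | False |  True | False ||         False         |   False    | False
False | False | False |  True ||          True         |   False    | False
False | False | False | False ||          True         |   False    |  True
The formula is true on 12 of the 16 rows.

12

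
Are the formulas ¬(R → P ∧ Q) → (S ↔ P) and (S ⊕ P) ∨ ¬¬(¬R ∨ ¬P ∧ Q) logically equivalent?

P  Q  R  S  |  φ  ψ
T  T  T  T  |  T  F
T  T  T  F  |  T  T
T  T  F  T  |  T  T
T  T  F  F  |  T  T
T  F  T  T  |  T  F
T  F  T  F  |  F  T
T  F  F  T  |  T  T
T  F  F  F  |  T  T
F  T  T  T  |  F  T
F  T  T  F  |  T  T
F  T  F  T  |  T  T
F  T  F  F  |  T  T
F  F  T  T  |  F  T
F  F  T  F  |  T  F
F  F  F  T  |  T  T
F  F  F  F  |  T  T
The columns differ at P=T, Q=T, R=T, S=T (φ=T, ψ=F), so they are not equivalent.

not equivalent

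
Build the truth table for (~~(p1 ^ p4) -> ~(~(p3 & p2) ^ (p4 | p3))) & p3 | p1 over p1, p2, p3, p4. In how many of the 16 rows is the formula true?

11

p1  p2  p3  p4     (p1 ^ p4)  ~(p1 ^ p4)  ~~(p1 ^ p4)  (p3 & p2)  ~(p3 & p2)  (p4 | p3)  (~(p3 & p2) ^ (p4 | p3))  ~(~(p3 & p2) ^ (p4 | p3))  φ
T   T   T   T          F          T            F           T          F           T                 T                          F              T
T   T   T   F          T          F            T           T          F           T                 T                          F              T
T   T   F   T          F          T            F           F          T           T                 F                          T              T
T   T   F   F          T          F            T           F          T           F                 T                          F              T
T   F   T   T          F          T            F           F          T           T                 F                          T              T
T   F   T   F          T          F            T           F          T           T                 F                          T              T
T   F   F   T          F          T            F           F          T           T                 F                          T              T
T   F   F   F          T          F            T           F          T           F                 T                          F              T
F   T   T   T          T          F            T           T          F           T                 T                          F              F
F   T   T   F          F          T            F           T          F           T                 T                          F              T
F   T   F   T          T          F            T           F          T           T                 F                          T              F
F   T   F   F          F          T            F           F          T           F                 T                          F              F
F   F   T   T          T          F            T           F          T           T                 F                          T              T
F   F   T   F          F          T            F           F          T           T                 F                          T              T
F   F   F   T          T          F            T           F          T           T                 F                          T              F
F   F   F   F          F          T            F           F          T           F                 T                          F              F
The formula is true on 11 of the 16 rows.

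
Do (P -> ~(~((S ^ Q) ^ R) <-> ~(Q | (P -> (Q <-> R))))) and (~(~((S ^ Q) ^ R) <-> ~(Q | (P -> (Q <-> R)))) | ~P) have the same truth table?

  P   |   Q   |   R   |   S   ||   φ   |   ψ  
 True |  True |  True |  True || False | False
 True |  True |  True | False ||  True |  True
 True |  True | False |  True ||  True |  True
 True |  True | False | False || False | False
 True | False |  True |  True || False | False
 True | False |  True | False ||  True |  True
 True | False | False |  True || False | False
 True | False | False | False ||  True |  True
False |  True |  True |  True ||  True |  True
False |  True |  True | False ||  True |  True
False |  True | False |  True ||  True |  True
False |  True | False | False ||  True |  True
False | False |  True |  True ||  True |  True
False | False |  True | False ||  True |  True
False | False | False |  True ||  True |  True
False | False | False | False ||  True |  True
The columns for φ and ψ agree on every row, so they are logically equivalent.

equivalent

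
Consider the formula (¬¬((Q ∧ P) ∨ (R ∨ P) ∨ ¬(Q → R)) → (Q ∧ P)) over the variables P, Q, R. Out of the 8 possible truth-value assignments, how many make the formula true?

3

P | Q | R || (Q ∧ P) | (R ∨ P) | (Q → R) | ¬(Q → R) | φ
F | F | F ||    F    |    F    |    T    |    F     | T
F | F | T ||    F    |    T    |    T    |    F     | F
F | T | F ||    F    |    F    |    F    |    T     | F
F | T | T ||    F    |    T    |    T    |    F     | F
T | F | F ||    F    |    T    |    T    |    F     | F
T | F | T ||    F    |    T    |    T    |    F     | F
T | T | F ||    T    |    T    |    F    |    T     | T
T | T | T ||    T    |    T    |    T    |    F     | T
The formula is true on 3 of the 8 rows.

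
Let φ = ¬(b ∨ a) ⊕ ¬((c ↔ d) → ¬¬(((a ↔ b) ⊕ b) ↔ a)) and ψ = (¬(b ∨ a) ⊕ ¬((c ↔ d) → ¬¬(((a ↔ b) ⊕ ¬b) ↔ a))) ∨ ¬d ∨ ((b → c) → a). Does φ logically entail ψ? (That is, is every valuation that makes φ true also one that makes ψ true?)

no

a  b  c  d  |  φ  ψ
T  T  T  T  |  T  T
T  T  T  F  |  F  T
T  T  F  T  |  F  T
T  T  F  F  |  T  T
T  F  T  T  |  T  T
T  F  T  F  |  F  T
T  F  F  T  |  F  T
T  F  F  F  |  T  T
F  T  T  T  |  T  F
F  T  T  F  |  F  T
F  T  F  T  |  F  T
F  T  F  F  |  T  T
F  F  T  T  |  F  T
F  F  T  F  |  T  T
F  F  F  T  |  T  T
F  F  F  F  |  F  T
At a=F, b=T, c=T, d=T we have φ true but ψ false, so φ does not entail ψ.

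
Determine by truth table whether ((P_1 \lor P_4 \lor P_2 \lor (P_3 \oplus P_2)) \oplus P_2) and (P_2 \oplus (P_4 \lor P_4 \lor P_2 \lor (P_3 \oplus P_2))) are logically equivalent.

 P_1  |  P_2  |  P_3  |  P_4  |   φ   |   ψ  
----- | ----- | ----- | ----- | ----- | -----
 True |  True |  True |  True | False | False
 True |  True |  True | False | False | False
 True |  True | False |  True | False | False
 True |  True | False | False | False | False
 True | False |  True |  True |  True |  True
 True | False |  True | False |  True |  True
 True | False | False |  True |  True |  True
 True | False | False | False |  True | False
False |  True |  True |  True | False | False
False |  True |  True | False | False | False
False |  True | False |  True | False | False
False |  True | False | False | False | False
False | False |  True |  True |  True |  True
False | False |  True | False |  True |  True
False | False | False |  True |  True |  True
False | False | False | False | False | False
The columns differ at P_1=True, P_2=False, P_3=False, P_4=False (φ=True, ψ=False), so they are not equivalent.

not equivalent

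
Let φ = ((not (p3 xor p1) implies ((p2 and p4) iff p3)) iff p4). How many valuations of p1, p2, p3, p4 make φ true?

8

p1 | p2 | p3 | p4 || φ
1  | 1  | 1  | 1  || 1
1  | 1  | 1  | 0  || 1
1  | 1  | 0  | 1  || 1
1  | 1  | 0  | 0  || 0
1  | 0  | 1  | 1  || 0
1  | 0  | 1  | 0  || 1
1  | 0  | 0  | 1  || 1
1  | 0  | 0  | 0  || 0
0  | 1  | 1  | 1  || 1
0  | 1  | 1  | 0  || 0
0  | 1  | 0  | 1  || 0
0  | 1  | 0  | 0  || 0
0  | 0  | 1  | 1  || 1
0  | 0  | 1  | 0  || 0
0  | 0  | 0  | 1  || 1
0  | 0  | 0  | 0  || 0
The formula is true on 8 of the 16 rows.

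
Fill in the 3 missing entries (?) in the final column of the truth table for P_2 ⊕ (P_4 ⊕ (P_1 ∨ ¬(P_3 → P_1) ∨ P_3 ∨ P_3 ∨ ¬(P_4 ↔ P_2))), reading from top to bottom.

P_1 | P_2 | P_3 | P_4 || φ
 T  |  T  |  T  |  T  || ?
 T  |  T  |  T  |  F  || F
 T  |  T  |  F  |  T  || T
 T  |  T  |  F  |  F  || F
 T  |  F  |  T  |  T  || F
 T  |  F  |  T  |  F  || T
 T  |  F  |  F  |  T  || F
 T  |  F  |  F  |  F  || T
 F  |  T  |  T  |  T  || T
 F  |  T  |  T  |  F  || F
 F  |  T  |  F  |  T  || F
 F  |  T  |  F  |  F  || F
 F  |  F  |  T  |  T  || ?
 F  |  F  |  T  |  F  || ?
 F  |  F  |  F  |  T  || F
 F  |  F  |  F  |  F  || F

Row P_1=T, P_2=T, P_3=T, P_4=T: (P_4 ⊕ (P_1 ∨ ¬(P_3 → P_1) ∨ P_3 ∨ P_3 ∨ ¬(P_4 ↔ P_2))) = F, so the formula = T.
Row P_1=F, P_2=F, P_3=T, P_4=T: (P_4 ⊕ (P_1 ∨ ¬(P_3 → P_1) ∨ P_3 ∨ P_3 ∨ ¬(P_4 ↔ P_2))) = F, so the formula = F.
Row P_1=F, P_2=F, P_3=T, P_4=F: (P_4 ⊕ (P_1 ∨ ¬(P_3 → P_1) ∨ P_3 ∨ P_3 ∨ ¬(P_4 ↔ P_2))) = T, so the formula = T.

T, F, T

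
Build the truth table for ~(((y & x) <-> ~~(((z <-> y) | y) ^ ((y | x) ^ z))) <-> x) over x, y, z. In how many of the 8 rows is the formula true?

2

x  y  z     (y & x)  (z <-> y)  ((z <-> y) | y)  (y | x)  ((y | x) ^ z)  φ
T  T  T        T         T             T            T           F        F
T  T  F        T         F             T            T           T        T
T  F  T        F         F             F            T           F        F
T  F  F        F         T             T            T           T        F
F  T  T        F         T             T            T           F        F
F  T  F        F         F             T            T           T        T
F  F  T        F         F             F            F           T        F
F  F  F        F         T             T            F           F        F
The formula is true on 2 of the 8 rows.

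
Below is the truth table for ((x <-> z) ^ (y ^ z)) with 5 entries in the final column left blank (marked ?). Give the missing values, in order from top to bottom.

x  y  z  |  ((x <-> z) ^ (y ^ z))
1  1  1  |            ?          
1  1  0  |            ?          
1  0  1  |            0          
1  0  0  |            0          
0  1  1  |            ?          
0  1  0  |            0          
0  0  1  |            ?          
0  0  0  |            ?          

1, 1, 0, 1, 1

Row x=1, y=1, z=1: (x <-> z) = 1, (y ^ z) = 0, so ((x <-> z) ^ (y ^ z)) = 1.
Row x=1, y=1, z=0: (x <-> z) = 0, (y ^ z) = 1, so ((x <-> z) ^ (y ^ z)) = 1.
Row x=0, y=1, z=1: (x <-> z) = 0, (y ^ z) = 0, so ((x <-> z) ^ (y ^ z)) = 0.
Row x=0, y=0, z=1: (x <-> z) = 0, (y ^ z) = 1, so ((x <-> z) ^ (y ^ z)) = 1.
Row x=0, y=0, z=0: (x <-> z) = 1, (y ^ z) = 0, so ((x <-> z) ^ (y ^ z)) = 1.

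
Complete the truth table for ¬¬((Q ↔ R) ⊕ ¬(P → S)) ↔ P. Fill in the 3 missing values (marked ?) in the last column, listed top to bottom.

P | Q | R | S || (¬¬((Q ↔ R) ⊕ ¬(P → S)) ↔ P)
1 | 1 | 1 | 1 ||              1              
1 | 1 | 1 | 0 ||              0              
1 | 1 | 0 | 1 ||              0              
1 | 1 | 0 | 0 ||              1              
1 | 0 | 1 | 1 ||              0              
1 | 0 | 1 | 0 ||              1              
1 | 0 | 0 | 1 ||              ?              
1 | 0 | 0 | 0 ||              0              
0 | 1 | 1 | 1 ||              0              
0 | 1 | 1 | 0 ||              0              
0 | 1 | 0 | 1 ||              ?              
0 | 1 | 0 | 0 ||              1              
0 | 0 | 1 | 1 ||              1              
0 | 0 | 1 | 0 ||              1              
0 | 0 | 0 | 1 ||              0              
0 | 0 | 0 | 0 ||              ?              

Row P=1, Q=0, R=0, S=1: ¬¬((Q ↔ R) ⊕ ¬(P → S)) = 1, so (¬¬((Q ↔ R) ⊕ ¬(P → S)) ↔ P) = 1.
Row P=0, Q=1, R=0, S=1: ¬¬((Q ↔ R) ⊕ ¬(P → S)) = 0, so (¬¬((Q ↔ R) ⊕ ¬(P → S)) ↔ P) = 1.
Row P=0, Q=0, R=0, S=0: ¬¬((Q ↔ R) ⊕ ¬(P → S)) = 1, so (¬¬((Q ↔ R) ⊕ ¬(P → S)) ↔ P) = 0.

1, 1, 0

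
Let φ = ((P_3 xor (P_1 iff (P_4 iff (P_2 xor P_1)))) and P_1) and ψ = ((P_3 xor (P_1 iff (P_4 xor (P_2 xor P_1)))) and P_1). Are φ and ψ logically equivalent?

not equivalent

P_1 | P_2 | P_3 | P_4 | φ | ψ
--- | --- | --- | --- | - | -
 1  |  1  |  1  |  1  | 1 | 0
 1  |  1  |  1  |  0  | 0 | 1
 1  |  1  |  0  |  1  | 0 | 1
 1  |  1  |  0  |  0  | 1 | 0
 1  |  0  |  1  |  1  | 0 | 1
 1  |  0  |  1  |  0  | 1 | 0
 1  |  0  |  0  |  1  | 1 | 0
 1  |  0  |  0  |  0  | 0 | 1
 0  |  1  |  1  |  1  | 0 | 0
 0  |  1  |  1  |  0  | 0 | 0
 0  |  1  |  0  |  1  | 0 | 0
 0  |  1  |  0  |  0  | 0 | 0
 0  |  0  |  1  |  1  | 0 | 0
 0  |  0  |  1  |  0  | 0 | 0
 0  |  0  |  0  |  1  | 0 | 0
 0  |  0  |  0  |  0  | 0 | 0
The columns differ at P_1=1, P_2=1, P_3=1, P_4=1 (φ=1, ψ=0), so they are not equivalent.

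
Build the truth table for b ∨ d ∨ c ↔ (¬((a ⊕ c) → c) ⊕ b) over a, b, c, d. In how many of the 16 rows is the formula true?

8

  a   |   b   |   c   |   d   || (d ∨ c) | (b ∨ (d ∨ c)) | (a ⊕ c) | ((a ⊕ c) → c) | ¬((a ⊕ c) → c) | (¬((a ⊕ c) → c) ⊕ b) |   φ  
 True |  True |  True |  True ||   True  |      True     |  False  |      True     |     False      |         True         |  True
 True |  True |  True | False ||   True  |      True     |  False  |      True     |     False      |         True         |  True
 True |  True | False |  True ||   True  |      True     |   True  |     False     |      True      |        False         | False
 True |  True | False | False ||  False  |      True     |   True  |     False     |      True      |        False         | False
 True | False |  True |  True ||   True  |      True     |  False  |      True     |     False      |        False         | False
 True | False |  True | False ||   True  |      True     |  False  |      True     |     False      |        False         | False
 True | False | False |  True ||   True  |      True     |   True  |     False     |      True      |         True         |  True
 True | False | False | False ||  False  |     False     |   True  |     False     |      True      |         True         | False
False |  True |  True |  True ||   True  |      True     |   True  |      True     |     False      |         True         |  True
False |  True |  True | False ||   True  |      True     |   True  |      True     |     False      |         True         |  True
False |  True | False |  True ||   True  |      True     |  False  |      True     |     False      |         True         |  True
False |  True | False | False ||  False  |      True     |  False  |      True     |     False      |         True         |  True
False | False |  True |  True ||   True  |      True     |   True  |      True     |     False      |        False         | False
False | False |  True | False ||   True  |      True     |   True  |      True     |     False      |        False         | False
False | False | False |  True ||   True  |      True     |  False  |      True     |     False      |        False         | False
False | False | False | False ||  False  |     False     |  False  |      True     |     False      |        False         |  True
The formula is true on 8 of the 16 rows.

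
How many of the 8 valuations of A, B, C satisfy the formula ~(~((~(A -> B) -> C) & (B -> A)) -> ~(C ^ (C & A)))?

1

A  B  C  |  (A -> B)  ~(A -> B)  (~(A -> B) -> C)  (B -> A)  (C & A)  (C ^ (C & A))  ~(C ^ (C & A))  φ
F  F  F  |     T          F             T             T         F           F              T         F
F  F  T  |     T          F             T             T         F           T              F         F
F  T  F  |     T          F             T             F         F           F              T         F
F  T  T  |     T          F             T             F         F           T              F         T
T  F  F  |     F          T             F             T         F           F              T         F
T  F  T  |     F          T             T             T         T           F              T         F
T  T  F  |     T          F             T             T         F           F              T         F
T  T  T  |     T          F             T             T         T           F              T         F
The formula is true on 1 of the 8 rows.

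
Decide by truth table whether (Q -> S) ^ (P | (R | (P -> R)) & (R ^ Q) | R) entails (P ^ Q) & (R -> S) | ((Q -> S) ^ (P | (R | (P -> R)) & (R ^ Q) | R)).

P  Q  R  S  |  φ  ψ
F  F  F  F  |  T  T
F  F  F  T  |  T  T
F  F  T  F  |  F  F
F  F  T  T  |  F  F
F  T  F  F  |  T  T
F  T  F  T  |  F  T
F  T  T  F  |  T  T
F  T  T  T  |  F  T
T  F  F  F  |  F  T
T  F  F  T  |  F  T
T  F  T  F  |  F  F
T  F  T  T  |  F  T
T  T  F  F  |  T  T
T  T  F  T  |  F  F
T  T  T  F  |  T  T
T  T  T  T  |  F  F
In every row where φ is true, ψ is also true, so φ ⊨ ψ.

yes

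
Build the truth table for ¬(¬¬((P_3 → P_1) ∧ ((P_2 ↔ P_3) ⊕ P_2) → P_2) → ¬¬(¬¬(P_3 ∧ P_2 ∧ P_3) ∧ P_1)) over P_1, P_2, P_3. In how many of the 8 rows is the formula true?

P_1 | P_2 | P_3 | (P_3 → P_1) | (P_2 ↔ P_3) | ((P_2 ↔ P_3) ⊕ P_2) | (P_3 ∧ P_2 ∧ P_3) | ¬(P_3 ∧ P_2 ∧ P_3) | ¬¬(P_3 ∧ P_2 ∧ P_3) | (¬¬(P_3 ∧ P_2 ∧ P_3) ∧ P_1) | ¬(¬¬(P_3 ∧ P_2 ∧ P_3) ∧ P_1) | φ
--- | --- | --- | ----------- | ----------- | ------------------- | ----------------- | ------------------ | ------------------- | --------------------------- | ---------------------------- | -
 0  |  0  |  0  |      1      |      1      |          1          |         0         |         1          |          0          |              0              |              1               | 0
 0  |  0  |  1  |      0      |      0      |          0          |         0         |         1          |          0          |              0              |              1               | 1
 0  |  1  |  0  |      1      |      0      |          1          |         0         |         1          |          0          |              0              |              1               | 1
 0  |  1  |  1  |      0      |      1      |          0          |         1         |         0          |          1          |              0              |              1               | 1
 1  |  0  |  0  |      1      |      1      |          1          |         0         |         1          |          0          |              0              |              1               | 0
 1  |  0  |  1  |      1      |      0      |          0          |         0         |         1          |          0          |              0              |              1               | 1
 1  |  1  |  0  |      1      |      0      |          1          |         0         |         1          |          0          |              0              |              1               | 1
 1  |  1  |  1  |      1      |      1      |          0          |         1         |         0          |          1          |              1              |              0               | 0
The formula is true on 5 of the 8 rows.

5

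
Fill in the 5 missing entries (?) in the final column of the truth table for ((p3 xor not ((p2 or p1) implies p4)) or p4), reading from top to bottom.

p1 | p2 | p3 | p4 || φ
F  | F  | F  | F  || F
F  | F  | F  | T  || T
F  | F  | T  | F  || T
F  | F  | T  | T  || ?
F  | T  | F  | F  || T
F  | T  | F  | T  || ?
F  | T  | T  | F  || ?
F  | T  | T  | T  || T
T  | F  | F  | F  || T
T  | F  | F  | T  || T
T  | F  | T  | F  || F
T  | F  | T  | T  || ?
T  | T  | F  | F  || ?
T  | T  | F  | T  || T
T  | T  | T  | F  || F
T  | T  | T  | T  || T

Row p1=F, p2=F, p3=T, p4=T: (p3 xor not ((p2 or p1) implies p4)) = T, so the formula = T.
Row p1=F, p2=T, p3=F, p4=T: (p3 xor not ((p2 or p1) implies p4)) = F, so the formula = T.
Row p1=F, p2=T, p3=T, p4=F: (p3 xor not ((p2 or p1) implies p4)) = F, so the formula = F.
Row p1=T, p2=F, p3=T, p4=T: (p3 xor not ((p2 or p1) implies p4)) = T, so the formula = T.
Row p1=T, p2=T, p3=F, p4=F: (p3 xor not ((p2 or p1) implies p4)) = T, so the formula = T.

T, T, F, T, T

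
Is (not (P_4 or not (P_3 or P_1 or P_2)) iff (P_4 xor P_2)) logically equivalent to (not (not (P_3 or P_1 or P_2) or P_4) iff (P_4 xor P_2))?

equivalent

P_1 | P_2 | P_3 | P_4 || φ | ψ
 F  |  F  |  F  |  F  || T | T
 F  |  F  |  F  |  T  || F | F
 F  |  F  |  T  |  F  || F | F
 F  |  F  |  T  |  T  || F | F
 F  |  T  |  F  |  F  || T | T
 F  |  T  |  F  |  T  || T | T
 F  |  T  |  T  |  F  || T | T
 F  |  T  |  T  |  T  || T | T
 T  |  F  |  F  |  F  || F | F
 T  |  F  |  F  |  T  || F | F
 T  |  F  |  T  |  F  || F | F
 T  |  F  |  T  |  T  || F | F
 T  |  T  |  F  |  F  || T | T
 T  |  T  |  F  |  T  || T | T
 T  |  T  |  T  |  F  || T | T
 T  |  T  |  T  |  T  || T | T
The columns for φ and ψ agree on every row, so they are logically equivalent.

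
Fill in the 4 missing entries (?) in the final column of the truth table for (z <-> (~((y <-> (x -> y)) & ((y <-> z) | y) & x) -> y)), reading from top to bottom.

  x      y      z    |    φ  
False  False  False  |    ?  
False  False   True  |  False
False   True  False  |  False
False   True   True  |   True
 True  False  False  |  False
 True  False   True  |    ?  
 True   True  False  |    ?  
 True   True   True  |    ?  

True, False, False, True

Row x=False, y=False, z=False: (~((y <-> (x -> y)) & ((y <-> z) | y) & x) -> y) = False, so the formula = True.
Row x=True, y=False, z=True: (~((y <-> (x -> y)) & ((y <-> z) | y) & x) -> y) = False, so the formula = False.
Row x=True, y=True, z=False: (~((y <-> (x -> y)) & ((y <-> z) | y) & x) -> y) = True, so the formula = False.
Row x=True, y=True, z=True: (~((y <-> (x -> y)) & ((y <-> z) | y) & x) -> y) = True, so the formula = True.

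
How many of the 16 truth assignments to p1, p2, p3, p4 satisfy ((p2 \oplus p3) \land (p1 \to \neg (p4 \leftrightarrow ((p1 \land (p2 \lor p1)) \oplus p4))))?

8

p1 | p2 | p3 | p4 | (p2 \oplus p3) | (p2 \lor p1) | (p1 \land (p2 \lor p1)) | φ
-- | -- | -- | -- | -------------- | ------------ | ----------------------- | -
1  | 1  | 1  | 1  |       0        |      1       |            1            | 0
1  | 1  | 1  | 0  |       0        |      1       |            1            | 0
1  | 1  | 0  | 1  |       1        |      1       |            1            | 1
1  | 1  | 0  | 0  |       1        |      1       |            1            | 1
1  | 0  | 1  | 1  |       1        |      1       |            1            | 1
1  | 0  | 1  | 0  |       1        |      1       |            1            | 1
1  | 0  | 0  | 1  |       0        |      1       |            1            | 0
1  | 0  | 0  | 0  |       0        |      1       |            1            | 0
0  | 1  | 1  | 1  |       0        |      1       |            0            | 0
0  | 1  | 1  | 0  |       0        |      1       |            0            | 0
0  | 1  | 0  | 1  |       1        |      1       |            0            | 1
0  | 1  | 0  | 0  |       1        |      1       |            0            | 1
0  | 0  | 1  | 1  |       1        |      0       |            0            | 1
0  | 0  | 1  | 0  |       1        |      0       |            0            | 1
0  | 0  | 0  | 1  |       0        |      0       |            0            | 0
0  | 0  | 0  | 0  |       0        |      0       |            0            | 0
The formula is true on 8 of the 16 rows.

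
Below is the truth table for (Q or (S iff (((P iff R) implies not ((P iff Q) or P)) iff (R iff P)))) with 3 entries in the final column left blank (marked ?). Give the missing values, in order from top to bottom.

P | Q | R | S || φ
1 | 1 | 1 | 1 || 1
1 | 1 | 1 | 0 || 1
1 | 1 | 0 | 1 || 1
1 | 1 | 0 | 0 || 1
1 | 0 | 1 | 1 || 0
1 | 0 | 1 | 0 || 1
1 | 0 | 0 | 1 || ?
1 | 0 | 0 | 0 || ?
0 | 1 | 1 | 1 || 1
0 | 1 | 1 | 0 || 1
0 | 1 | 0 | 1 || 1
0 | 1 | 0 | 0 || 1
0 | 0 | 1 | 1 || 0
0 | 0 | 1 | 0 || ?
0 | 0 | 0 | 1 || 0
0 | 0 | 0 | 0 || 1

Row P=1, Q=0, R=0, S=1: (S iff (((P iff R) implies not ((P iff Q) or P)) iff (R iff P))) = 0, so the formula = 0.
Row P=1, Q=0, R=0, S=0: (S iff (((P iff R) implies not ((P iff Q) or P)) iff (R iff P))) = 1, so the formula = 1.
Row P=0, Q=0, R=1, S=0: (S iff (((P iff R) implies not ((P iff Q) or P)) iff (R iff P))) = 1, so the formula = 1.

0, 1, 1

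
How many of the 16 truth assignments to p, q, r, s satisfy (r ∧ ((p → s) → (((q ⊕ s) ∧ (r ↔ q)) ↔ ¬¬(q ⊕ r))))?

4

p | q | r | s || (p → s) | (q ⊕ s) | (r ↔ q) | ((q ⊕ s) ∧ (r ↔ q)) | (q ⊕ r) | ¬(q ⊕ r) | ¬¬(q ⊕ r) | φ
1 | 1 | 1 | 1 ||    1    |    0    |    1    |          0          |    0    |    1     |     0     | 1
1 | 1 | 1 | 0 ||    0    |    1    |    1    |          1          |    0    |    1     |     0     | 1
1 | 1 | 0 | 1 ||    1    |    0    |    0    |          0          |    1    |    0     |     1     | 0
1 | 1 | 0 | 0 ||    0    |    1    |    0    |          0          |    1    |    0     |     1     | 0
1 | 0 | 1 | 1 ||    1    |    1    |    0    |          0          |    1    |    0     |     1     | 0
1 | 0 | 1 | 0 ||    0    |    0    |    0    |          0          |    1    |    0     |     1     | 1
1 | 0 | 0 | 1 ||    1    |    1    |    1    |          1          |    0    |    1     |     0     | 0
1 | 0 | 0 | 0 ||    0    |    0    |    1    |          0          |    0    |    1     |     0     | 0
0 | 1 | 1 | 1 ||    1    |    0    |    1    |          0          |    0    |    1     |     0     | 1
0 | 1 | 1 | 0 ||    1    |    1    |    1    |          1          |    0    |    1     |     0     | 0
0 | 1 | 0 | 1 ||    1    |    0    |    0    |          0          |    1    |    0     |     1     | 0
0 | 1 | 0 | 0 ||    1    |    1    |    0    |          0          |    1    |    0     |     1     | 0
0 | 0 | 1 | 1 ||    1    |    1    |    0    |          0          |    1    |    0     |     1     | 0
0 | 0 | 1 | 0 ||    1    |    0    |    0    |          0          |    1    |    0     |     1     | 0
0 | 0 | 0 | 1 ||    1    |    1    |    1    |          1          |    0    |    1     |     0     | 0
0 | 0 | 0 | 0 ||    1    |    0    |    1    |          0          |    0    |    1     |     0     | 0
The formula is true on 4 of the 16 rows.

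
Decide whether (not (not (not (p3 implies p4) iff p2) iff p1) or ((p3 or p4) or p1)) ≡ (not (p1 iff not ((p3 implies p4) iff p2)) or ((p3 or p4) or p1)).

not equivalent

p1 | p2 | p3 | p4 || φ | ψ
1  | 1  | 1  | 1  || 1 | 1
1  | 1  | 1  | 0  || 1 | 1
1  | 1  | 0  | 1  || 1 | 1
1  | 1  | 0  | 0  || 1 | 1
1  | 0  | 1  | 1  || 1 | 1
1  | 0  | 1  | 0  || 1 | 1
1  | 0  | 0  | 1  || 1 | 1
1  | 0  | 0  | 0  || 1 | 1
0  | 1  | 1  | 1  || 1 | 1
0  | 1  | 1  | 0  || 1 | 1
0  | 1  | 0  | 1  || 1 | 1
0  | 1  | 0  | 0  || 1 | 0
0  | 0  | 1  | 1  || 1 | 1
0  | 0  | 1  | 0  || 1 | 1
0  | 0  | 0  | 1  || 1 | 1
0  | 0  | 0  | 0  || 0 | 1
The columns differ at p1=0, p2=1, p3=0, p4=0 (φ=1, ψ=0), so they are not equivalent.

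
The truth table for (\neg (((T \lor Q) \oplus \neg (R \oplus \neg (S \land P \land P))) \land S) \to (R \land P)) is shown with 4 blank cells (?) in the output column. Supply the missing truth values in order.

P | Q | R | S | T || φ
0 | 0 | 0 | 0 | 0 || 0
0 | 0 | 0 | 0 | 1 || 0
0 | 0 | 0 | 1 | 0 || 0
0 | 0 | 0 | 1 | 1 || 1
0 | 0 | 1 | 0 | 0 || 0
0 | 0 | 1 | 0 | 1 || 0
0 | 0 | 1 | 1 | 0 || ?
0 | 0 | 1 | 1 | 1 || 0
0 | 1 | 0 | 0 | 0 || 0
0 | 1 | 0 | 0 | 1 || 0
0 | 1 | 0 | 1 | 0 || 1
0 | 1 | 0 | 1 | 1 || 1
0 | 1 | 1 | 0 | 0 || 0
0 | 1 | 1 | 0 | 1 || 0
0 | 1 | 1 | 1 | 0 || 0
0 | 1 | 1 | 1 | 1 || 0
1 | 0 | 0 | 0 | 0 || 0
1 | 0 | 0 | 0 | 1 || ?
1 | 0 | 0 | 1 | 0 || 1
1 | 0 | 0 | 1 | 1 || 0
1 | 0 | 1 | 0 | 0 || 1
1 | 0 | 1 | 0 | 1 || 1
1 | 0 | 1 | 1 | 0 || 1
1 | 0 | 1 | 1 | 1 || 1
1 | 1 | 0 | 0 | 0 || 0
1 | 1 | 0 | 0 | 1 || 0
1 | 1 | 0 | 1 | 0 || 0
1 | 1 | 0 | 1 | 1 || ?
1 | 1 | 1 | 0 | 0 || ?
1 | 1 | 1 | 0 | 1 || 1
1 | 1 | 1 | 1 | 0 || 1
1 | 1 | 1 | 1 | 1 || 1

1, 0, 0, 1

Row P=0, Q=0, R=1, S=1, T=0: \neg (((T \lor Q) \oplus \neg (R \oplus \neg (S \land P \land P))) \land S) = 0, (R \land P) = 0, so the formula = 1.
Row P=1, Q=0, R=0, S=0, T=1: \neg (((T \lor Q) \oplus \neg (R \oplus \neg (S \land P \land P))) \land S) = 1, (R \land P) = 0, so the formula = 0.
Row P=1, Q=1, R=0, S=1, T=1: \neg (((T \lor Q) \oplus \neg (R \oplus \neg (S \land P \land P))) \land S) = 1, (R \land P) = 0, so the formula = 0.
Row P=1, Q=1, R=1, S=0, T=0: \neg (((T \lor Q) \oplus \neg (R \oplus \neg (S \land P \land P))) \land S) = 1, (R \land P) = 1, so the formula = 1.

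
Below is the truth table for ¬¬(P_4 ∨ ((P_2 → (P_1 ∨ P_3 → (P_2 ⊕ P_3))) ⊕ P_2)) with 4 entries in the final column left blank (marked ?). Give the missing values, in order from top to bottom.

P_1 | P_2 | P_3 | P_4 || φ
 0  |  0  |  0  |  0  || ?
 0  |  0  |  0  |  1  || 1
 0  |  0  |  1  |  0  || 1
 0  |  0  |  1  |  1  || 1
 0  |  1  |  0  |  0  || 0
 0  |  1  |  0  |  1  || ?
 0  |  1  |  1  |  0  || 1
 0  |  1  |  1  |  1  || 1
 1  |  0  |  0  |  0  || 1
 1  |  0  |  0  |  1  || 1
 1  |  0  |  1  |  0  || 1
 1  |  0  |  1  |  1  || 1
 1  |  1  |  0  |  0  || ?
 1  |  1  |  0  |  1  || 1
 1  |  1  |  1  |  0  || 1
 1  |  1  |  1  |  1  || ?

1, 1, 0, 1

Row P_1=0, P_2=0, P_3=0, P_4=0: (P_4 ∨ ((P_2 → (P_1 ∨ P_3 → (P_2 ⊕ P_3))) ⊕ P_2)) = 1, ¬(P_4 ∨ ((P_2 → (P_1 ∨ P_3 → (P_2 ⊕ P_3))) ⊕ P_2)) = 0, so the formula = 1.
Row P_1=0, P_2=1, P_3=0, P_4=1: (P_4 ∨ ((P_2 → (P_1 ∨ P_3 → (P_2 ⊕ P_3))) ⊕ P_2)) = 1, ¬(P_4 ∨ ((P_2 → (P_1 ∨ P_3 → (P_2 ⊕ P_3))) ⊕ P_2)) = 0, so the formula = 1.
Row P_1=1, P_2=1, P_3=0, P_4=0: (P_4 ∨ ((P_2 → (P_1 ∨ P_3 → (P_2 ⊕ P_3))) ⊕ P_2)) = 0, ¬(P_4 ∨ ((P_2 → (P_1 ∨ P_3 → (P_2 ⊕ P_3))) ⊕ P_2)) = 1, so the formula = 0.
Row P_1=1, P_2=1, P_3=1, P_4=1: (P_4 ∨ ((P_2 → (P_1 ∨ P_3 → (P_2 ⊕ P_3))) ⊕ P_2)) = 1, ¬(P_4 ∨ ((P_2 → (P_1 ∨ P_3 → (P_2 ⊕ P_3))) ⊕ P_2)) = 0, so the formula = 1.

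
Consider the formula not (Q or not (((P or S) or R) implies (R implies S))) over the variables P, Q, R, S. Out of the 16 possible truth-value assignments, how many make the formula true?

6

P | Q | R | S || (P or S) | ((P or S) or R) | (R implies S) | φ
T | T | T | T ||    T     |        T        |       T       | F
T | T | T | F ||    T     |        T        |       F       | F
T | T | F | T ||    T     |        T        |       T       | F
T | T | F | F ||    T     |        T        |       T       | F
T | F | T | T ||    T     |        T        |       T       | T
T | F | T | F ||    T     |        T        |       F       | F
T | F | F | T ||    T     |        T        |       T       | T
T | F | F | F ||    T     |        T        |       T       | T
F | T | T | T ||    T     |        T        |       T       | F
F | T | T | F ||    F     |        T        |       F       | F
F | T | F | T ||    T     |        T        |       T       | F
F | T | F | F ||    F     |        F        |       T       | F
F | F | T | T ||    T     |        T        |       T       | T
F | F | T | F ||    F     |        T        |       F       | F
F | F | F | T ||    T     |        T        |       T       | T
F | F | F | F ||    F     |        F        |       T       | T
The formula is true on 6 of the 16 rows.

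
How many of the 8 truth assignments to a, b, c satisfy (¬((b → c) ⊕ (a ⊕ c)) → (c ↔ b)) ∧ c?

a | b | c || (b → c) | (a ⊕ c) | ((b → c) ⊕ (a ⊕ c)) | ¬((b → c) ⊕ (a ⊕ c)) | (c ↔ b) | φ
1 | 1 | 1 ||    1    |    0    |          1          |          0           |    1    | 1
1 | 1 | 0 ||    0    |    1    |          1          |          0           |    0    | 0
1 | 0 | 1 ||    1    |    0    |          1          |          0           |    0    | 1
1 | 0 | 0 ||    1    |    1    |          0          |          1           |    1    | 0
0 | 1 | 1 ||    1    |    1    |          0          |          1           |    1    | 1
0 | 1 | 0 ||    0    |    0    |          0          |          1           |    0    | 0
0 | 0 | 1 ||    1    |    1    |          0          |          1           |    0    | 0
0 | 0 | 0 ||    1    |    0    |          1          |          0           |    1    | 0
The formula is true on 3 of the 8 rows.

3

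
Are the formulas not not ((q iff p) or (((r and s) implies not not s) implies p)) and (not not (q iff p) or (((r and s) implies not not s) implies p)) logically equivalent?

  p   |   q   |   r   |   s   |   φ   |   ψ  
----- | ----- | ----- | ----- | ----- | -----
 True |  True |  True |  True |  True |  True
 True |  True |  True | False |  True |  True
 True |  True | False |  True |  True |  True
 True |  True | False | False |  True |  True
 True | False |  True |  True |  True |  True
 True | False |  True | False |  True |  True
 True | False | False |  True |  True |  True
 True | False | False | False |  True |  True
False |  True |  True |  True | False | False
False |  True |  True | False | False | False
False |  True | False |  True | False | False
False |  True | False | False | False | False
False | False |  True |  True |  True |  True
False | False |  True | False |  True |  True
False | False | False |  True |  True |  True
False | False | False | False |  True |  True
The columns for φ and ψ agree on every row, so they are logically equivalent.

equivalent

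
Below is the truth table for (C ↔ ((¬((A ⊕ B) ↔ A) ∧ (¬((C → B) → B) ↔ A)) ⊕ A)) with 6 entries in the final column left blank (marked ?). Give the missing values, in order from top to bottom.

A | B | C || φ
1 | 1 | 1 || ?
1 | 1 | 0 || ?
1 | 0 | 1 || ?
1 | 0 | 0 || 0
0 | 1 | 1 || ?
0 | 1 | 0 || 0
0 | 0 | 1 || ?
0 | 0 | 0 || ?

Row A=1, B=1, C=1: ((¬((A ⊕ B) ↔ A) ∧ (¬((C → B) → B) ↔ A)) ⊕ A) = 1, so the formula = 1.
Row A=1, B=1, C=0: ((¬((A ⊕ B) ↔ A) ∧ (¬((C → B) → B) ↔ A)) ⊕ A) = 1, so the formula = 0.
Row A=1, B=0, C=1: ((¬((A ⊕ B) ↔ A) ∧ (¬((C → B) → B) ↔ A)) ⊕ A) = 1, so the formula = 1.
Row A=0, B=1, C=1: ((¬((A ⊕ B) ↔ A) ∧ (¬((C → B) → B) ↔ A)) ⊕ A) = 1, so the formula = 1.
Row A=0, B=0, C=1: ((¬((A ⊕ B) ↔ A) ∧ (¬((C → B) → B) ↔ A)) ⊕ A) = 0, so the formula = 0.
Row A=0, B=0, C=0: ((¬((A ⊕ B) ↔ A) ∧ (¬((C → B) → B) ↔ A)) ⊕ A) = 0, so the formula = 1.

1, 0, 1, 1, 0, 1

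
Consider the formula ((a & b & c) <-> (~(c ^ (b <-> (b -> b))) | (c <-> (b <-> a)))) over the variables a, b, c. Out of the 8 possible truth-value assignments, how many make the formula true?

  a      b      c    |  (a & b & c)  (b -> b)  (b <-> (b -> b))  (c ^ (b <-> (b -> b)))  ~(c ^ (b <-> (b -> b)))  (b <-> a)  (c <-> (b <-> a))    φ  
 True   True   True  |      True       True          True                False                     True              True           True         True
 True   True  False  |     False       True          True                 True                    False              True          False         True
 True  False   True  |     False       True         False                 True                    False             False          False         True
 True  False  False  |     False       True         False                False                     True             False           True        False
False   True   True  |     False       True          True                False                     True             False          False        False
False   True  False  |     False       True          True                 True                    False             False           True        False
False  False   True  |     False       True         False                 True                    False              True           True        False
False  False  False  |     False       True         False                False                     True              True          False        False
The formula is true on 3 of the 8 rows.

3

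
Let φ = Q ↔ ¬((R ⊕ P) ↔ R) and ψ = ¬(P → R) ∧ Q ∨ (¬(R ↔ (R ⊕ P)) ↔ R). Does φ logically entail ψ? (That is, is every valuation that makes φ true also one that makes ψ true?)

P | Q | R || φ | ψ
T | T | T || T | T
T | T | F || T | T
T | F | T || F | T
T | F | F || F | F
F | T | T || F | F
F | T | F || F | T
F | F | T || T | F
F | F | F || T | T
At P=F, Q=F, R=T we have φ true but ψ false, so φ does not entail ψ.

no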